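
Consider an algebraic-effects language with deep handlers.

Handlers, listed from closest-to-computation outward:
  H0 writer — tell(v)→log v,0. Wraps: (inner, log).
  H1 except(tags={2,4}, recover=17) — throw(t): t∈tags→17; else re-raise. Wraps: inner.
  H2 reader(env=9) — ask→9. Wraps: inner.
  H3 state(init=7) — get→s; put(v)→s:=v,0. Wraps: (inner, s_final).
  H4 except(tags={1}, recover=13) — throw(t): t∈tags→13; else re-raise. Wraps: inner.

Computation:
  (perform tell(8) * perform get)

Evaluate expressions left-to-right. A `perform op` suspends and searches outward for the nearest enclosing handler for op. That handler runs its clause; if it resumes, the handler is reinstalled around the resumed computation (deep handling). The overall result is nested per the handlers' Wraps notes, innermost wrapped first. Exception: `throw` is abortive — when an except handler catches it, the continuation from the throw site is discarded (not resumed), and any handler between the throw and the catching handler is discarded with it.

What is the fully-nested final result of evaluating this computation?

Step-by-step:
tell(8) @ H0 ⇒ log+=8
get @ H3 ⇒ 7
H0 returns (0, (8))
H1 returns (0, (8))
H2 returns (0, (8))
H3 returns ((0, (8)), 7)
H4 returns ((0, (8)), 7)
= ((0, (8)), 7)

Answer: ((0, (8)), 7)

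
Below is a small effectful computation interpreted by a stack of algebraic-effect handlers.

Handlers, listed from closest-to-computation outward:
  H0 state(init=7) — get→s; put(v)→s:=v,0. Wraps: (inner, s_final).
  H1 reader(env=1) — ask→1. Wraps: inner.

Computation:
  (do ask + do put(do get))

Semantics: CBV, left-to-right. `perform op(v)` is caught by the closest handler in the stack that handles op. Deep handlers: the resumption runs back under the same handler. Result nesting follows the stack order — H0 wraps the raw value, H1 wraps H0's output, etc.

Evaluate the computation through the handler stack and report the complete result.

Working:
ask @ H1 ⇒ 1
get @ H0 ⇒ 7
put(7) @ H0 ⇒ s:=7
H0 returns (1, 7)
H1 returns (1, 7)
= (1, 7)

Answer: (1, 7)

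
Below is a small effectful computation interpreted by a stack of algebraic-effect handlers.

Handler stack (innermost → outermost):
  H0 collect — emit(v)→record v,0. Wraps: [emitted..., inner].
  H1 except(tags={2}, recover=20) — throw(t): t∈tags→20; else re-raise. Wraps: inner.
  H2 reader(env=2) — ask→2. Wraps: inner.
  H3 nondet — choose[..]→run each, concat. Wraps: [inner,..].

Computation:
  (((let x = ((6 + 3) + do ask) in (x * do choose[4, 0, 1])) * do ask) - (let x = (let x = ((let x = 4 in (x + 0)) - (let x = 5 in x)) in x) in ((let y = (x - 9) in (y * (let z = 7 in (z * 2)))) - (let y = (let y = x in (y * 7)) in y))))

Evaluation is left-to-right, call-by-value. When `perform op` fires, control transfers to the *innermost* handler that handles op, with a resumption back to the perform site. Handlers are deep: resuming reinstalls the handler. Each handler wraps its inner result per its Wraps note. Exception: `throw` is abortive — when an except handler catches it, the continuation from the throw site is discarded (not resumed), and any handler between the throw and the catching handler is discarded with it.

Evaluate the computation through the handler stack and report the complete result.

Working:
ask @ H2 ⇒ 2
choose[4, 0, 1] @ H3
  branch[0] choose=4:
    ask @ H2 ⇒ 2
    H0 returns [221]
    H1 returns [221]
    H2 returns [221]
    H3 returns [[221]]
  branch[1] choose=0:
    ask @ H2 ⇒ 2
    H0 returns [133]
    H1 returns [133]
    H2 returns [133]
    H3 returns [[133]]
  branch[2] choose=1:
    ask @ H2 ⇒ 2
    H0 returns [155]
    H1 returns [155]
    H2 returns [155]
    H3 returns [[155]]
= [[221], [133], [155]]

Answer: [[221], [133], [155]]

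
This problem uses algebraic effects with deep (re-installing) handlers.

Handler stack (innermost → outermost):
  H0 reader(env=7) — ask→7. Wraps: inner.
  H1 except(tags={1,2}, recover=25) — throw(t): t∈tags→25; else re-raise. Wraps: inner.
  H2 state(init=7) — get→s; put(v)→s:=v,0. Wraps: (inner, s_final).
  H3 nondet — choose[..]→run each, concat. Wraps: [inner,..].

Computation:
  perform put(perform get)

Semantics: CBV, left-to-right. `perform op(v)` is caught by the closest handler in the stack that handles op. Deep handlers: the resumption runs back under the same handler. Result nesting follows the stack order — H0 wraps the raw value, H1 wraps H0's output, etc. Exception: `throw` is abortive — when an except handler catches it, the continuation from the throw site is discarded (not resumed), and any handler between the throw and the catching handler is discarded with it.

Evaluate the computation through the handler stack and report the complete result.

Step-by-step:
get @ H2 ⇒ 7
put(7) @ H2 ⇒ s:=7
H0 returns 0
H1 returns 0
H2 returns (0, 7)
H3 returns [(0, 7)]
= [(0, 7)]

Answer: [(0, 7)]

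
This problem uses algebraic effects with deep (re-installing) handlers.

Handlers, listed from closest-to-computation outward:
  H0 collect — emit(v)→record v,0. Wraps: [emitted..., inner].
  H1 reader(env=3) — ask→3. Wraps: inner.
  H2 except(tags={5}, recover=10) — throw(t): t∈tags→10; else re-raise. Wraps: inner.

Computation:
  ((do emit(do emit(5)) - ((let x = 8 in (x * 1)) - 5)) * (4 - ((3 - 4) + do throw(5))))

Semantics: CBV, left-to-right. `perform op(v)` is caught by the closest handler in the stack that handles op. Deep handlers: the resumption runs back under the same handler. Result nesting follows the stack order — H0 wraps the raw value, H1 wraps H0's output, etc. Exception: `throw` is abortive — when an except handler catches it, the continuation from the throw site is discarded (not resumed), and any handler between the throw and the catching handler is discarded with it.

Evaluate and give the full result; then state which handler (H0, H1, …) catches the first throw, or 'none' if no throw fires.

Answer: 10 ; first throw caught by: H2

Step-by-step:
emit(5) @ H0 ⇒ out+=5
emit(0) @ H0 ⇒ out+=0
throw(5) @ H2 caught ⇒ 10
= 10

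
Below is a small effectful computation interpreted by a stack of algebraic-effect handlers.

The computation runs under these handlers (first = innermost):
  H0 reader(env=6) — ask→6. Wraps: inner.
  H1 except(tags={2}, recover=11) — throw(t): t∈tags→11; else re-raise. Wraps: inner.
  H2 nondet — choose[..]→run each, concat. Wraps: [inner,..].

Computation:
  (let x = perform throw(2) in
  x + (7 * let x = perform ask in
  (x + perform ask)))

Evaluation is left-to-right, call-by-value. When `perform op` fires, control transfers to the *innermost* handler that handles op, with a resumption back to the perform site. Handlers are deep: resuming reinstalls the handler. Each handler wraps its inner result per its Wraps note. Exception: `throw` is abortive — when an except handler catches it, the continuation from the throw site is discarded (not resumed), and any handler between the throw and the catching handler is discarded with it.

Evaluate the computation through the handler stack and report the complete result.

Answer: [11]

Evaluation trace:
throw(2) @ H1 caught ⇒ 11
H2 returns [11]
= [11]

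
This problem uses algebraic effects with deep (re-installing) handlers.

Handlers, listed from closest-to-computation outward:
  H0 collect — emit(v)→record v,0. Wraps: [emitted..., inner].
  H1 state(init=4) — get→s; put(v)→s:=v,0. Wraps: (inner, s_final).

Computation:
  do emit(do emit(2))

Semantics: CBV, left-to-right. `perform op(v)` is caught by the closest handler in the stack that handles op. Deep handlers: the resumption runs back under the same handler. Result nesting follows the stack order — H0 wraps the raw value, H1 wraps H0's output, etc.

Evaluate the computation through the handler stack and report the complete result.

Answer: ([2, 0, 0], 4)

Working:
emit(2) @ H0 ⇒ out+=2
emit(0) @ H0 ⇒ out+=0
H0 returns [2, 0, 0]
H1 returns ([2, 0, 0], 4)
= ([2, 0, 0], 4)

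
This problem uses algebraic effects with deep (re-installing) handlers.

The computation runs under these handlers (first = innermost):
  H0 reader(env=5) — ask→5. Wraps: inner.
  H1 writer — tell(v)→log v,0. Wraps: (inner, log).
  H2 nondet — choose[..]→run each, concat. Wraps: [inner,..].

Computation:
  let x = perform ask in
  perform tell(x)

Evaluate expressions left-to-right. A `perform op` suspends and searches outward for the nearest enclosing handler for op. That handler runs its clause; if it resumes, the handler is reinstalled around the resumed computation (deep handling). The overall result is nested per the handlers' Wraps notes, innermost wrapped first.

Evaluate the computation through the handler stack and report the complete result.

Answer: [(0, (5))]

Evaluation trace:
ask @ H0 ⇒ 5
tell(5) @ H1 ⇒ log+=5
H0 returns 0
H1 returns (0, (5))
H2 returns [(0, (5))]
= [(0, (5))]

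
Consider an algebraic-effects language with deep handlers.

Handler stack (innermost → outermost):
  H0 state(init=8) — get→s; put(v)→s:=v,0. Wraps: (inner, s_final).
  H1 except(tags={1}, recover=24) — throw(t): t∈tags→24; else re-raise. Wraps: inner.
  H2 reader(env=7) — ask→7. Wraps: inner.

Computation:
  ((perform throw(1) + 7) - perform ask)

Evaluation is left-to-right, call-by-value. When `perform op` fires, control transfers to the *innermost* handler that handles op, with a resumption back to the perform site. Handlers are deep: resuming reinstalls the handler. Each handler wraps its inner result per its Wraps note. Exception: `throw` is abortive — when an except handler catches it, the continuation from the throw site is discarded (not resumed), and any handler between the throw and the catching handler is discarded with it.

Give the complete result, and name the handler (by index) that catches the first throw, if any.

Working:
throw(1) @ H1 caught ⇒ 24
H2 returns 24
= 24

Answer: 24 ; first throw caught by: H1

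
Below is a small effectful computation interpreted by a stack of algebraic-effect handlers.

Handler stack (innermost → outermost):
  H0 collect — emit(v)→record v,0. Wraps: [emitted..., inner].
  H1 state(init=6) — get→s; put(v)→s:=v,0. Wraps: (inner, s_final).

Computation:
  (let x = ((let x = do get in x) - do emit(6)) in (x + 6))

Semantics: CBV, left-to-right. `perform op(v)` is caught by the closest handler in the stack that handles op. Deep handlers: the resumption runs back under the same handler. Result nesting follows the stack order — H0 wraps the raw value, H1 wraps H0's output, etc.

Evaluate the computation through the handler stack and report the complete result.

Working:
get @ H1 ⇒ 6
emit(6) @ H0 ⇒ out+=6
H0 returns [6, 12]
H1 returns ([6, 12], 6)
= ([6, 12], 6)

Answer: ([6, 12], 6)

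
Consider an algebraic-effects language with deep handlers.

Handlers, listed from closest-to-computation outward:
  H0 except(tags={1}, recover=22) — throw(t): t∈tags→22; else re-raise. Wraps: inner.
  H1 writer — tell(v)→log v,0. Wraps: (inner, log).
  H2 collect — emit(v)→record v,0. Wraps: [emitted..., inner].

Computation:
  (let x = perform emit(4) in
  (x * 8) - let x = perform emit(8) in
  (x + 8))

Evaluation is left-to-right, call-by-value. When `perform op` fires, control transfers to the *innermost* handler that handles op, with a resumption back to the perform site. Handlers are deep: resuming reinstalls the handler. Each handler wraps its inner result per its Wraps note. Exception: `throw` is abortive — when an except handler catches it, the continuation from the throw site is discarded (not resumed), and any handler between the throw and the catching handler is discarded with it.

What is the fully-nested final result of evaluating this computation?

Answer: [4, 8, (-8, ())]

Working:
emit(4) @ H2 ⇒ out+=4
emit(8) @ H2 ⇒ out+=8
H0 returns -8
H1 returns (-8, ())
H2 returns [4, 8, (-8, ())]
= [4, 8, (-8, ())]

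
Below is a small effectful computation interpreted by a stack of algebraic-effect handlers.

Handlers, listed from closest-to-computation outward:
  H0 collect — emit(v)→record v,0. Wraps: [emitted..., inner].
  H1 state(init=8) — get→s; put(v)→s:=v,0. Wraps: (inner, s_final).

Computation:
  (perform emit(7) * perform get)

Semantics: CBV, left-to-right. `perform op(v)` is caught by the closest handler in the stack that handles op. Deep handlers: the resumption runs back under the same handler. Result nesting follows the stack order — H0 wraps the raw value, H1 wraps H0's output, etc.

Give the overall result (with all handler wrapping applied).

Evaluation trace:
emit(7) @ H0 ⇒ out+=7
get @ H1 ⇒ 8
H0 returns [7, 0]
H1 returns ([7, 0], 8)
= ([7, 0], 8)

Answer: ([7, 0], 8)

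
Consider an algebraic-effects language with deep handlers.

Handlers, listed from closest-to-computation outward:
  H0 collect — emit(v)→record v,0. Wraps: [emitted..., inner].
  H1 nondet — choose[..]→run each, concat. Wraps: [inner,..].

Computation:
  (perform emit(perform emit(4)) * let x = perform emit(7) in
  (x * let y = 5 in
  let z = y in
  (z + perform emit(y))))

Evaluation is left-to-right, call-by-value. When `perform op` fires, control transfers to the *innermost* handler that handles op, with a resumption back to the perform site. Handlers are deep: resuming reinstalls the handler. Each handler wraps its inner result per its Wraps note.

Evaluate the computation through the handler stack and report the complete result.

Answer: [[4, 0, 7, 5, 0]]

Step-by-step:
emit(4) @ H0 ⇒ out+=4
emit(0) @ H0 ⇒ out+=0
emit(7) @ H0 ⇒ out+=7
emit(5) @ H0 ⇒ out+=5
H0 returns [4, 0, 7, 5, 0]
H1 returns [[4, 0, 7, 5, 0]]
= [[4, 0, 7, 5, 0]]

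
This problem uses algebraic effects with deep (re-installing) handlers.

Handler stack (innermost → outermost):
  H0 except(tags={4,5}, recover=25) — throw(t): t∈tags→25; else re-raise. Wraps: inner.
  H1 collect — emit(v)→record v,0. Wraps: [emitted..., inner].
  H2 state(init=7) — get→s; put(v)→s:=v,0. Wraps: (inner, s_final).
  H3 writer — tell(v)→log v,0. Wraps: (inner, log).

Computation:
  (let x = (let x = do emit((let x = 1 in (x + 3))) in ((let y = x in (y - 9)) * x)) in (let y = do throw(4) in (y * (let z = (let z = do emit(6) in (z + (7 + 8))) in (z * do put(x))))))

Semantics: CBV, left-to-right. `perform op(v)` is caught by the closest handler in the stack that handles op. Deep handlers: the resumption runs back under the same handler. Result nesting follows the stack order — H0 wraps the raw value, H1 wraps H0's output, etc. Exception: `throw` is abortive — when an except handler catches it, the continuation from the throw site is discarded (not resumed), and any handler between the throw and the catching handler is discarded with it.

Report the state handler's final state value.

Step-by-step:
emit(4) @ H1 ⇒ out+=4
throw(4) @ H0 caught ⇒ 25
H1 returns [4, 25]
H2 returns ([4, 25], 7)
H3 returns (([4, 25], 7), ())
= (([4, 25], 7), ())

Answer: 7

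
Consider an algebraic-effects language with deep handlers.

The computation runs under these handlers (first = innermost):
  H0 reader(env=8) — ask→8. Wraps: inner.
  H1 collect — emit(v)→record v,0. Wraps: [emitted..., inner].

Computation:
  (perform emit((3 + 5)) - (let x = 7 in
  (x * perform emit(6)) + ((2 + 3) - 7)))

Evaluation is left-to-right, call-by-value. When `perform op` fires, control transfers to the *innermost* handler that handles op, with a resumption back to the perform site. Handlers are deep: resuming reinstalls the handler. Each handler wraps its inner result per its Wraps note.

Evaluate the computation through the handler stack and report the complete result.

Evaluation trace:
emit(8) @ H1 ⇒ out+=8
emit(6) @ H1 ⇒ out+=6
H0 returns 2
H1 returns [8, 6, 2]
= [8, 6, 2]

Answer: [8, 6, 2]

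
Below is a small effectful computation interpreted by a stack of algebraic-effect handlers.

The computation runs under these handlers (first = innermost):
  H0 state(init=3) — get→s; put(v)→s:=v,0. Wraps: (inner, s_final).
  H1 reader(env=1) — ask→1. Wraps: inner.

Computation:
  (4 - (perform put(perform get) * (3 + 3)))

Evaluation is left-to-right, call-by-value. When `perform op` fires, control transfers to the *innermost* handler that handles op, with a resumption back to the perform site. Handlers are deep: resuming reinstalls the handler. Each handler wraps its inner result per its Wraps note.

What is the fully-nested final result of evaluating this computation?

Working:
get @ H0 ⇒ 3
put(3) @ H0 ⇒ s:=3
H0 returns (4, 3)
H1 returns (4, 3)
= (4, 3)

Answer: (4, 3)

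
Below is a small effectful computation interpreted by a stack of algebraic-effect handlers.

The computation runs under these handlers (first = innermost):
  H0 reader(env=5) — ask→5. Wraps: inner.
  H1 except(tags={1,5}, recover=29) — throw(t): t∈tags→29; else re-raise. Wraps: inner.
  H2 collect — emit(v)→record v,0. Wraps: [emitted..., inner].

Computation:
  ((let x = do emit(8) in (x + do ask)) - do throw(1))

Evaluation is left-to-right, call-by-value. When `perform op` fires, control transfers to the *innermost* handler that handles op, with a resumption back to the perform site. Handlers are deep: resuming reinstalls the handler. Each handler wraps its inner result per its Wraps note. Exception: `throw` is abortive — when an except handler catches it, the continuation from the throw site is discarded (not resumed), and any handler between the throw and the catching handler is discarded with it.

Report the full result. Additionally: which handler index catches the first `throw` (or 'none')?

Working:
emit(8) @ H2 ⇒ out+=8
ask @ H0 ⇒ 5
throw(1) @ H1 caught ⇒ 29
H2 returns [8, 29]
= [8, 29]

Answer: [8, 29] ; first throw caught by: H1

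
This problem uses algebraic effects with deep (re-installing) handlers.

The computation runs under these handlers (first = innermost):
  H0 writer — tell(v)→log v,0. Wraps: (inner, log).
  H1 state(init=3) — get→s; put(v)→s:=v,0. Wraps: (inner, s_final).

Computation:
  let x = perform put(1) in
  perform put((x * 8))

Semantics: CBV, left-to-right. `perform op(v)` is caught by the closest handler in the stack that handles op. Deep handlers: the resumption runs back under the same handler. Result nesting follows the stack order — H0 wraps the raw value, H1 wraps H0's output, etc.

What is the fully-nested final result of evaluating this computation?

Working:
put(1) @ H1 ⇒ s:=1
put(0) @ H1 ⇒ s:=0
H0 returns (0, ())
H1 returns ((0, ()), 0)
= ((0, ()), 0)

Answer: ((0, ()), 0)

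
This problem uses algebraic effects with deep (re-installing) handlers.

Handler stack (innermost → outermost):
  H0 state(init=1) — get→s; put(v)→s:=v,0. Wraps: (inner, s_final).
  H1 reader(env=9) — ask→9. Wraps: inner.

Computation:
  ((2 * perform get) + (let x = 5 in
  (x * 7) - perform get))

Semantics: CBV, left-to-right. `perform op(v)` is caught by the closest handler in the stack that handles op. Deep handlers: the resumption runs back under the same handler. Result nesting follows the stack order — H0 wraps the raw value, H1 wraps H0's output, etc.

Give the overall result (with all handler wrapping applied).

Answer: (36, 1)

Evaluation trace:
get @ H0 ⇒ 1
get @ H0 ⇒ 1
H0 returns (36, 1)
H1 returns (36, 1)
= (36, 1)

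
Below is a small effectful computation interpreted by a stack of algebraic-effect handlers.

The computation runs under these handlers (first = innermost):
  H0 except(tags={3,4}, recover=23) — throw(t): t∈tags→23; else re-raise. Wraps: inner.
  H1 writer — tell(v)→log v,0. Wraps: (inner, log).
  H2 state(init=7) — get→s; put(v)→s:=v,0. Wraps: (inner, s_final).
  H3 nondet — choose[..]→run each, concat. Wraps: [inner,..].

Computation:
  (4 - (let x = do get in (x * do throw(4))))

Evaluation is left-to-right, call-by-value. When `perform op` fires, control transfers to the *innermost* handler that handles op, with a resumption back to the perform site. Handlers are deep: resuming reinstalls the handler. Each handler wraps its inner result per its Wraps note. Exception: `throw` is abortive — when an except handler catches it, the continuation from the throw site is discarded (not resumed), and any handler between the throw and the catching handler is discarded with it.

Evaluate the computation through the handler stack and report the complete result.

Answer: [((23, ()), 7)]

Evaluation trace:
get @ H2 ⇒ 7
throw(4) @ H0 caught ⇒ 23
H1 returns (23, ())
H2 returns ((23, ()), 7)
H3 returns [((23, ()), 7)]
= [((23, ()), 7)]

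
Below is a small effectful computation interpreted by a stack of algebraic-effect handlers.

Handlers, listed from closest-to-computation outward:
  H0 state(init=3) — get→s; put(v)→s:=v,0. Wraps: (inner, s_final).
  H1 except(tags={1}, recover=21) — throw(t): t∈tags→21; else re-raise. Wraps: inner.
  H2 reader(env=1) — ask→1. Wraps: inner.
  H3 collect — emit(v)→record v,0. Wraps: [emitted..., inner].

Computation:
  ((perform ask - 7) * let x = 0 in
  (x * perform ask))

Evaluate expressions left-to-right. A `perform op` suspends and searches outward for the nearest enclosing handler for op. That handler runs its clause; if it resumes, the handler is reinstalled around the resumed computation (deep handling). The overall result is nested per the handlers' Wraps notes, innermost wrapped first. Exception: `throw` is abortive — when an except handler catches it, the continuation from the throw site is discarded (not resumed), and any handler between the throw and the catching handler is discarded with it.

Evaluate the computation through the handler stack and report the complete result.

Answer: [(0, 3)]

Working:
ask @ H2 ⇒ 1
ask @ H2 ⇒ 1
H0 returns (0, 3)
H1 returns (0, 3)
H2 returns (0, 3)
H3 returns [(0, 3)]
= [(0, 3)]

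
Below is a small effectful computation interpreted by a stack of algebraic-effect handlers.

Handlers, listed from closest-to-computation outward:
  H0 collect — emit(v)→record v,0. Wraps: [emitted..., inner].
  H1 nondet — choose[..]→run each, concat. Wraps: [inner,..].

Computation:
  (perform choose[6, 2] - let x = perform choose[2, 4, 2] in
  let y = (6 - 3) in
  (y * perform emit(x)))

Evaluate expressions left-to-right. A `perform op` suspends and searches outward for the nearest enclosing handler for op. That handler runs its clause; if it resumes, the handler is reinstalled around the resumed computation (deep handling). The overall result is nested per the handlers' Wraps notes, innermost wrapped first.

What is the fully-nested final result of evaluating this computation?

Evaluation trace:
choose[6, 2] @ H1
  branch[0] choose=6:
    choose[2, 4, 2] @ H1
      branch[0] choose=2:
        emit(2) @ H0 ⇒ out+=2
        H0 returns [2, 6]
        H1 returns [[2, 6]]
      branch[1] choose=4:
        emit(4) @ H0 ⇒ out+=4
        H0 returns [4, 6]
        H1 returns [[4, 6]]
      branch[2] choose=2:
        emit(2) @ H0 ⇒ out+=2
        H0 returns [2, 6]
        H1 returns [[2, 6]]
  branch[1] choose=2:
    choose[2, 4, 2] @ H1
      branch[0] choose=2:
        emit(2) @ H0 ⇒ out+=2
        H0 returns [2, 2]
        H1 returns [[2, 2]]
      branch[1] choose=4:
        emit(4) @ H0 ⇒ out+=4
        H0 returns [4, 2]
        H1 returns [[4, 2]]
      branch[2] choose=2:
        emit(2) @ H0 ⇒ out+=2
        H0 returns [2, 2]
        H1 returns [[2, 2]]
= [[2, 6], [4, 6], [2, 6], [2, 2], [4, 2], [2, 2]]

Answer: [[2, 6], [4, 6], [2, 6], [2, 2], [4, 2], [2, 2]]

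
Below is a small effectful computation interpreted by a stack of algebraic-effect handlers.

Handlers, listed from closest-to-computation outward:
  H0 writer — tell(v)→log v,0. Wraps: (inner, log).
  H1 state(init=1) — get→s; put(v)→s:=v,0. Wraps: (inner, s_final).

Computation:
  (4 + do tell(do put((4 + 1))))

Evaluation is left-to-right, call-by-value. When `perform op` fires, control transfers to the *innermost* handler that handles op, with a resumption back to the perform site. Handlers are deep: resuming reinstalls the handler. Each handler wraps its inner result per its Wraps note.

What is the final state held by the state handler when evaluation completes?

Answer: 5

Evaluation trace:
put(5) @ H1 ⇒ s:=5
tell(0) @ H0 ⇒ log+=0
H0 returns (4, (0))
H1 returns ((4, (0)), 5)
= ((4, (0)), 5)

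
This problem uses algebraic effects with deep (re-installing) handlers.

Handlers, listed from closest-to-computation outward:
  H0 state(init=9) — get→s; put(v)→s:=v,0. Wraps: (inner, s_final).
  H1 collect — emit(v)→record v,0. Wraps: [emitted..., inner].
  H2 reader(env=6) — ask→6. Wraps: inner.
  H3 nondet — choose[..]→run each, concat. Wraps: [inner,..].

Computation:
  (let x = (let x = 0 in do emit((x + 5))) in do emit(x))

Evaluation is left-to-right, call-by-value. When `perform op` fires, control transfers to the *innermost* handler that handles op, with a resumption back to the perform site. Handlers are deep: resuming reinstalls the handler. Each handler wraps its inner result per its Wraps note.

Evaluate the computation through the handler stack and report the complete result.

Answer: [[5, 0, (0, 9)]]

Evaluation trace:
emit(5) @ H1 ⇒ out+=5
emit(0) @ H1 ⇒ out+=0
H0 returns (0, 9)
H1 returns [5, 0, (0, 9)]
H2 returns [5, 0, (0, 9)]
H3 returns [[5, 0, (0, 9)]]
= [[5, 0, (0, 9)]]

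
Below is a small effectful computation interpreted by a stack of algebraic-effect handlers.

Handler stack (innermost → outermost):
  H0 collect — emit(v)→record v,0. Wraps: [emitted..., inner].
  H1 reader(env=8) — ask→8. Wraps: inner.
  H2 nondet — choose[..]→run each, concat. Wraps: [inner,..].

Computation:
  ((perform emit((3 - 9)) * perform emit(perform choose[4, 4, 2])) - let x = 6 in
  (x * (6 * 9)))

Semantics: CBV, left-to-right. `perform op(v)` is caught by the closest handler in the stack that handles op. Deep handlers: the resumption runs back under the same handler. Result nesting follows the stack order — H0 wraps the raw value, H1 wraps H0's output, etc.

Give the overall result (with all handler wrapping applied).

Working:
emit(-6) @ H0 ⇒ out+=-6
choose[4, 4, 2] @ H2
  branch[0] choose=4:
    emit(4) @ H0 ⇒ out+=4
    H0 returns [-6, 4, -324]
    H1 returns [-6, 4, -324]
    H2 returns [[-6, 4, -324]]
  branch[1] choose=4:
    emit(4) @ H0 ⇒ out+=4
    H0 returns [-6, 4, -324]
    H1 returns [-6, 4, -324]
    H2 returns [[-6, 4, -324]]
  branch[2] choose=2:
    emit(2) @ H0 ⇒ out+=2
    H0 returns [-6, 2, -324]
    H1 returns [-6, 2, -324]
    H2 returns [[-6, 2, -324]]
= [[-6, 4, -324], [-6, 4, -324], [-6, 2, -324]]

Answer: [[-6, 4, -324], [-6, 4, -324], [-6, 2, -324]]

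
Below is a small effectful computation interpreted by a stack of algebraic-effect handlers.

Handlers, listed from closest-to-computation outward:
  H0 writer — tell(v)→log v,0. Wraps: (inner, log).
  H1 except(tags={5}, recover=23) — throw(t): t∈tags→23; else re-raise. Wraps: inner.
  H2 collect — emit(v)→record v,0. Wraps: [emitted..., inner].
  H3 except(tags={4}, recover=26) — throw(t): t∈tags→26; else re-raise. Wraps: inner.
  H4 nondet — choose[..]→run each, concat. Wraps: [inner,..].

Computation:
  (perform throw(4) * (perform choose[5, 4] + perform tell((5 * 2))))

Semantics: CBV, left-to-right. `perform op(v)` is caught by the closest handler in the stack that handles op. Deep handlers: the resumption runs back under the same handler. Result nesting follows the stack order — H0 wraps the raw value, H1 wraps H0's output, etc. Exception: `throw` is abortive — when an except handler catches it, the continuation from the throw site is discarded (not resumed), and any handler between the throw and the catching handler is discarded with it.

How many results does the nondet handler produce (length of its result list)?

Answer: 1

Evaluation trace:
throw(4) @ H1 re-raised
throw(4) @ H3 caught ⇒ 26
H4 returns [26]
= [26]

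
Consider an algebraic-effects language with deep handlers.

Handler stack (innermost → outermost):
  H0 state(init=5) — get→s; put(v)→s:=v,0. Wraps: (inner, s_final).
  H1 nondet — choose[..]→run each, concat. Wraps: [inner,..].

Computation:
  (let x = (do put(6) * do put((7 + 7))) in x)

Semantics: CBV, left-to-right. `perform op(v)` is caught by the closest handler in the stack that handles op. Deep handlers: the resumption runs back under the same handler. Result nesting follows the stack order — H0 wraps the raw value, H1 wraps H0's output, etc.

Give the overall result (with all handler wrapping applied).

Working:
put(6) @ H0 ⇒ s:=6
put(14) @ H0 ⇒ s:=14
H0 returns (0, 14)
H1 returns [(0, 14)]
= [(0, 14)]

Answer: [(0, 14)]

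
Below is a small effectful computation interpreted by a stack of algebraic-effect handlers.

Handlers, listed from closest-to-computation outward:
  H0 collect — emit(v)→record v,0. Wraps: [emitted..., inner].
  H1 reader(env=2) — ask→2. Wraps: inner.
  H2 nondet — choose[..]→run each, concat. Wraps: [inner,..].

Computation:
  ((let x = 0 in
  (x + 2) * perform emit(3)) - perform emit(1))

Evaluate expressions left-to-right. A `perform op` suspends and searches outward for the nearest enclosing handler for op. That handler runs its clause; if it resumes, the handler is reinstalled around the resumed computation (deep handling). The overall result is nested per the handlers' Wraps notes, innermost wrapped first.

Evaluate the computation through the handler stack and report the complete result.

Answer: [[3, 1, 0]]

Evaluation trace:
emit(3) @ H0 ⇒ out+=3
emit(1) @ H0 ⇒ out+=1
H0 returns [3, 1, 0]
H1 returns [3, 1, 0]
H2 returns [[3, 1, 0]]
= [[3, 1, 0]]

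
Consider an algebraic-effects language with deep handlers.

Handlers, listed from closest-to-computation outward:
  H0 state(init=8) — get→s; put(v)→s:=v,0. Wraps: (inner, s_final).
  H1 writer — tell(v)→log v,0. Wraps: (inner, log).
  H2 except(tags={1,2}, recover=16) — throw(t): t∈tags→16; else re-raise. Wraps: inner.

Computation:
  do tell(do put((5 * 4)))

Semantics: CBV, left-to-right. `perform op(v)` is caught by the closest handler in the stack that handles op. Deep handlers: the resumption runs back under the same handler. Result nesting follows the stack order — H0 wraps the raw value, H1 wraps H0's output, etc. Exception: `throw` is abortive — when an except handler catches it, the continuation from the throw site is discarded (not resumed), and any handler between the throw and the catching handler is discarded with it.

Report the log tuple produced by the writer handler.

Answer: (0)

Working:
put(20) @ H0 ⇒ s:=20
tell(0) @ H1 ⇒ log+=0
H0 returns (0, 20)
H1 returns ((0, 20), (0))
H2 returns ((0, 20), (0))
= ((0, 20), (0))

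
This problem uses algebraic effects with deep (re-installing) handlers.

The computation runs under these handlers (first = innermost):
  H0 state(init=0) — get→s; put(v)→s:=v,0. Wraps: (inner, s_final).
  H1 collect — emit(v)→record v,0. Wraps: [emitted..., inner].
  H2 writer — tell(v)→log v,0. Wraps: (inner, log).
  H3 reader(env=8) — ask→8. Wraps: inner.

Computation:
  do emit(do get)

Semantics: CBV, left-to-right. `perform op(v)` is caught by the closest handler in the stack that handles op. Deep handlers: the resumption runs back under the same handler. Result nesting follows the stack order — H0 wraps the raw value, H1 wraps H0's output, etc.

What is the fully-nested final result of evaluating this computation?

Evaluation trace:
get @ H0 ⇒ 0
emit(0) @ H1 ⇒ out+=0
H0 returns (0, 0)
H1 returns [0, (0, 0)]
H2 returns ([0, (0, 0)], ())
H3 returns ([0, (0, 0)], ())
= ([0, (0, 0)], ())

Answer: ([0, (0, 0)], ())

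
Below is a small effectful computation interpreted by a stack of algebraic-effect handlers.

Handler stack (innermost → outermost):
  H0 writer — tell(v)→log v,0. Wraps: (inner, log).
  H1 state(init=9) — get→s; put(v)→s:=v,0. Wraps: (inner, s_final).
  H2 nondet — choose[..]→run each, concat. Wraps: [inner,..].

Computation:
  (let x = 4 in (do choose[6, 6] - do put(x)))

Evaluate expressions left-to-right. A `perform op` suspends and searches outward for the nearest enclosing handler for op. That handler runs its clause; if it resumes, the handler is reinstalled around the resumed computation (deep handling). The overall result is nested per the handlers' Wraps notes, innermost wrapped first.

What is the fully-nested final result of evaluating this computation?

Evaluation trace:
choose[6, 6] @ H2
  branch[0] choose=6:
    put(4) @ H1 ⇒ s:=4
    H0 returns (6, ())
    H1 returns ((6, ()), 4)
    H2 returns [((6, ()), 4)]
  branch[1] choose=6:
    put(4) @ H1 ⇒ s:=4
    H0 returns (6, ())
    H1 returns ((6, ()), 4)
    H2 returns [((6, ()), 4)]
= [((6, ()), 4), ((6, ()), 4)]

Answer: [((6, ()), 4), ((6, ()), 4)]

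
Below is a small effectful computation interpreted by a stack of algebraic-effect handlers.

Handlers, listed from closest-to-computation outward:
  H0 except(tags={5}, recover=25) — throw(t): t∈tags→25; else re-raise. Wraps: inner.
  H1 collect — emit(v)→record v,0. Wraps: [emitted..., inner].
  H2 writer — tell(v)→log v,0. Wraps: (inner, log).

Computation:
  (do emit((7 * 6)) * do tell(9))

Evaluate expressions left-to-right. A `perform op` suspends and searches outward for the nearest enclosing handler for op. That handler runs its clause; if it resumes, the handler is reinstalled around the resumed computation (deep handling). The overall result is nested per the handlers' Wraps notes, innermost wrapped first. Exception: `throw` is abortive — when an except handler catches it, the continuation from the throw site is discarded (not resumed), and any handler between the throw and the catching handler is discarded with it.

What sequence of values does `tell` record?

Answer: (9)

Working:
emit(42) @ H1 ⇒ out+=42
tell(9) @ H2 ⇒ log+=9
H0 returns 0
H1 returns [42, 0]
H2 returns ([42, 0], (9))
= ([42, 0], (9))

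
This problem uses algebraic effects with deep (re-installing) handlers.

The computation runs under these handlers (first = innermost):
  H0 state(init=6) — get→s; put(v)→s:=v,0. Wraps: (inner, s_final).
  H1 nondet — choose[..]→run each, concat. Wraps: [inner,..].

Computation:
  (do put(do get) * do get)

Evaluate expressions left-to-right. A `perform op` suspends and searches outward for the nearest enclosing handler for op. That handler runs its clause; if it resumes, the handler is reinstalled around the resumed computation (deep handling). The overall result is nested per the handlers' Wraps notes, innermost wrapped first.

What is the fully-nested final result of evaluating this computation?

Step-by-step:
get @ H0 ⇒ 6
put(6) @ H0 ⇒ s:=6
get @ H0 ⇒ 6
H0 returns (0, 6)
H1 returns [(0, 6)]
= [(0, 6)]

Answer: [(0, 6)]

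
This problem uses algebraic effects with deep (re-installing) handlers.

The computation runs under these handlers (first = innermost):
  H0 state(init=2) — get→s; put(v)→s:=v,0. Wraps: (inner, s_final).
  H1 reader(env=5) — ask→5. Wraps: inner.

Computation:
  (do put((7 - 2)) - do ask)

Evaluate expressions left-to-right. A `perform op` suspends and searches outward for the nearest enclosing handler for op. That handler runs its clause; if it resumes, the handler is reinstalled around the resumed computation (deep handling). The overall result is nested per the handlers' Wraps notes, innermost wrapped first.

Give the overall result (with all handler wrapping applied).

Answer: (-5, 5)

Evaluation trace:
put(5) @ H0 ⇒ s:=5
ask @ H1 ⇒ 5
H0 returns (-5, 5)
H1 returns (-5, 5)
= (-5, 5)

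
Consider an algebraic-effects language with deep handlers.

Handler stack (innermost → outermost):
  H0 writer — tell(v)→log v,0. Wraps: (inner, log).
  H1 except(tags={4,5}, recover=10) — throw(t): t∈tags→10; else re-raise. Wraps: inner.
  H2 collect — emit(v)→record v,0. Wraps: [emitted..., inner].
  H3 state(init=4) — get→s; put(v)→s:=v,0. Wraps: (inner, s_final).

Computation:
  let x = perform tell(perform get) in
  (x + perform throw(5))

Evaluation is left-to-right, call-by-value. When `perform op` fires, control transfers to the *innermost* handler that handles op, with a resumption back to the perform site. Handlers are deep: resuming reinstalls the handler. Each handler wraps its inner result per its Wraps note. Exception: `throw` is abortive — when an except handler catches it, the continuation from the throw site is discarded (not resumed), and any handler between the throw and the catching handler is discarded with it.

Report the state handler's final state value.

Answer: 4

Working:
get @ H3 ⇒ 4
tell(4) @ H0 ⇒ log+=4
throw(5) @ H1 caught ⇒ 10
H2 returns [10]
H3 returns ([10], 4)
= ([10], 4)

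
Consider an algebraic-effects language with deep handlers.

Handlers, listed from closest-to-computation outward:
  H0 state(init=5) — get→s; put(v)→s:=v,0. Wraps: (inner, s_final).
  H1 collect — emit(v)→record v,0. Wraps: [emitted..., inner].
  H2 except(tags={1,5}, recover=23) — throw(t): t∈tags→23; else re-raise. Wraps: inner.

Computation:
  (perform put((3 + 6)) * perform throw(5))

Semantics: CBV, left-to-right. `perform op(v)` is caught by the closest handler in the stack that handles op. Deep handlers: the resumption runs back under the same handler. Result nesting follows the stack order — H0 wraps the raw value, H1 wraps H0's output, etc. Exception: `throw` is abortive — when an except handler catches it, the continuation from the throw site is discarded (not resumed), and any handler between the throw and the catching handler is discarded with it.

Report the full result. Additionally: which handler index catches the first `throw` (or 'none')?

Answer: 23 ; first throw caught by: H2

Evaluation trace:
put(9) @ H0 ⇒ s:=9
throw(5) @ H2 caught ⇒ 23
= 23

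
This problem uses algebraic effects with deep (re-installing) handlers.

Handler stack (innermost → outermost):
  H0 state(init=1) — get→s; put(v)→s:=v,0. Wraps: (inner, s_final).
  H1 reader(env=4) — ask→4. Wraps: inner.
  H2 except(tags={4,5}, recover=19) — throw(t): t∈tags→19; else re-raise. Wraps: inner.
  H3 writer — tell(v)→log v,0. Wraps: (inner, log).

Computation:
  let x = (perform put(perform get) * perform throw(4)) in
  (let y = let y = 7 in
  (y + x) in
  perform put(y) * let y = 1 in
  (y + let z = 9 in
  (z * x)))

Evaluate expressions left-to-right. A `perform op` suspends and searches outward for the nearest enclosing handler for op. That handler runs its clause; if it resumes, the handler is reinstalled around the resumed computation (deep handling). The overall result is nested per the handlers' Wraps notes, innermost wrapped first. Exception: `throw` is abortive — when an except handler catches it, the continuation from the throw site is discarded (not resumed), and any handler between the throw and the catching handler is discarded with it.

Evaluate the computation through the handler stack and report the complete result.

Answer: (19, ())

Working:
get @ H0 ⇒ 1
put(1) @ H0 ⇒ s:=1
throw(4) @ H2 caught ⇒ 19
H3 returns (19, ())
= (19, ())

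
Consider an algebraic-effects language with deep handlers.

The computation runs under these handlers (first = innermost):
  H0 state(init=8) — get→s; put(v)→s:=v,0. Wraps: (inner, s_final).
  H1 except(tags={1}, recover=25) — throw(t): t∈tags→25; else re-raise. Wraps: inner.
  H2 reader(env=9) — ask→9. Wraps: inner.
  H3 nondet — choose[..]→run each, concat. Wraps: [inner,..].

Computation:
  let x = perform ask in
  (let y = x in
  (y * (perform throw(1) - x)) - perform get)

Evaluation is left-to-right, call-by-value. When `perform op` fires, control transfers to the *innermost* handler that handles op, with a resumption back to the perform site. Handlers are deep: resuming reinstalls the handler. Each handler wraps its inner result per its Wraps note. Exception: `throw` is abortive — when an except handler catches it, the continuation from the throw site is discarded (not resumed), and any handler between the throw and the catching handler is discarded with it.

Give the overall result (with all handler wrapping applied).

Evaluation trace:
ask @ H2 ⇒ 9
throw(1) @ H1 caught ⇒ 25
H2 returns 25
H3 returns [25]
= [25]

Answer: [25]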